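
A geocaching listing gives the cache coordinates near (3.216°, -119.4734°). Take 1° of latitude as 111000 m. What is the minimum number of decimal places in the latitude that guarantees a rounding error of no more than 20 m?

One degree of latitude covers 111000 m.
Rounding to N decimal places gives at most 0.5 × 10⁻ᴺ degrees of error, i.e. 0.5 × 10⁻ᴺ × 111000 m.
Need 0.5 × 111000 × 10⁻ᴺ ≤ 20 → 10⁻ᴺ ≤ 3.604e-04, so N ≥ 3.44.
At 3 places the error can reach 55.5 m, but 4 places keeps it to 5.55 m.

4 decimal places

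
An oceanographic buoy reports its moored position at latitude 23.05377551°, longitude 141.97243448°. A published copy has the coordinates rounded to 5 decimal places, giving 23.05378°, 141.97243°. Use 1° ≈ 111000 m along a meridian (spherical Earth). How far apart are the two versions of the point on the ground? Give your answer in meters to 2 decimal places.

0.68 meters

The latitude changed by -0.00000449° and the longitude by +0.00000448°.
North–south shift: -0.00000449 × 111000 = -0.49839 m.
E–W at 23.0538°: 0.00000448° × 111000 × cos 23.0538° = 0.00000448 × 111000 × 0.9201 ≈ 0.457566 m.
Hypotenuse of the two orthogonal shifts: √(0.49839² + 0.457566²) = 0.676579 m.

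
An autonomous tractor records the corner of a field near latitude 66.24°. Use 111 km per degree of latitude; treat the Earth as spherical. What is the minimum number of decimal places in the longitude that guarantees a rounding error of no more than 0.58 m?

5 decimal places

At 66.24° one degree of longitude covers 111000 × cos 66.24° ≈ 111000 × 0.4029 ≈ 44722.6 m.
N decimal places → at most half a unit in the last place, 0.5 × 10⁻ᴺ° = 44722.6/2 × 10⁻ᴺ m.
Need 0.5 × 44722.6 × 10⁻ᴺ ≤ 0.58 → 10⁻ᴺ ≤ 2.594e-05, so N ≥ 4.59.
So 5 decimal places suffice (0.224 m); 4 would allow up to 2.24 m.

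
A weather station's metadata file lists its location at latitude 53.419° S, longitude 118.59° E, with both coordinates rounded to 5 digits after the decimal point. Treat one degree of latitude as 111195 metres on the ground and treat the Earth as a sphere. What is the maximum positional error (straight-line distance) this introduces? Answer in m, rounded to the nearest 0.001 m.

Rounding to 5 decimal places leaves each coordinate within ±5e-06° of the true value.
N–S: 5e-06° × 111195 m/° = 0.555975 m.
E–W at 53.419°: 5e-06° × 111195 × cos 53.419° = 5e-06 × 111195 × 0.5960 ≈ 0.331338 m.
Worst case both components are at the extreme and orthogonal: √(0.555975² + 0.331338²) ≈ 0.64722 m.

0.647 m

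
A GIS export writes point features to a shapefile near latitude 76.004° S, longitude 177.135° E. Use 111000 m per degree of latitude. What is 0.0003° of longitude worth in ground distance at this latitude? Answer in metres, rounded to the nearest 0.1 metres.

8.1 metres

One degree of longitude here spans 111000 × cos 76.004° = 111000 × 0.2419 ≈ 26845.8 m; 0.0003° of that is 8.05374 m.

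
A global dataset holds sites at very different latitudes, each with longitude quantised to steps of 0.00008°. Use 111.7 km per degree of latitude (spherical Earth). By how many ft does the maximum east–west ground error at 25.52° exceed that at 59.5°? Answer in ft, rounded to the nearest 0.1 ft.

With a 0.00008° grid the true value lies within half a step, ±0.00008°/2 = ±4e-05°, of the stored one.
At 25.52°: 4e-05° × 111700 × cos 25.52° = 4e-05 × 111700 × 0.9024 ≈ 4.0321 m.
Error at 59.5° = 4e-05° × 111700 × cos 59.5° ≈ 4.468 × 0.5075 = 2.2677 m.
So the lower-latitude error exceeds the higher by 4.0321 − 2.2677 = 1.7644 m.
Converting: 1.7644 m × 3.2808 ft/m ≈ 5.7887 ft.

5.8 ft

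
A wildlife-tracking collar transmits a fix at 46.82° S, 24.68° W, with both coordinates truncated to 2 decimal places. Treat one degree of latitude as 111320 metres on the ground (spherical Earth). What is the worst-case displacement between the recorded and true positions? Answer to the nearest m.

1349 m

Truncating at 2 decimal places can drop up to a full unit in the last place, so each coordinate may be off by as much as 0.01°.
North–south component: 0.01° × 111320 = 1113.2 m.
East–west component at 46.82°: 0.01° × 111320 × cos 46.82° ≈ 0.01 × 76175.5 ≈ 761.755 m.
Combining orthogonally: (1113.2² + 761.755²)^½ ≈ 1348.88 m.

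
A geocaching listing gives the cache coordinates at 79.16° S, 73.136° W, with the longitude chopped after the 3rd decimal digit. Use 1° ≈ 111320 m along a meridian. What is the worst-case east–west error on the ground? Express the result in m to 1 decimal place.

Truncating at 3 decimal places can drop up to a full unit in the last place, so the longitude may be off by as much as 0.001°.
Parallels shrink by cos φ, so at 79.16° a degree of longitude is 111320 × 0.1881 ≈ 20935.6 m.
So at most 0.001° × 20935.6 ≈ 20.9356 m east–west.

20.9 m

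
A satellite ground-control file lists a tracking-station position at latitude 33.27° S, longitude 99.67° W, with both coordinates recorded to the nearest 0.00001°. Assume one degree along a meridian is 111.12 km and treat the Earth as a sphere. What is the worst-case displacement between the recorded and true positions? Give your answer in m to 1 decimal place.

Rounding to 5 decimal places leaves each coordinate within ±5e-06° of the true value.
North–south component: 5e-06° × 111120 = 0.5556 m.
East–west component at 33.27°: 5e-06° × 111120 × cos 33.27° ≈ 5e-06 × 92906.8 ≈ 0.464534 m.
Combining orthogonally: (0.5556² + 0.464534²)^½ ≈ 0.724212 m.

0.7 m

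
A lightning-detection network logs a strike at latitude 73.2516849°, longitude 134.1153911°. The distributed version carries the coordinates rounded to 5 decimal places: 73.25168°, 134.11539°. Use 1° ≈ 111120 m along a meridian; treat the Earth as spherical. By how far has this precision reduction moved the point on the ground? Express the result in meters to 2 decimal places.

The latitude changed by +0.0000049° and the longitude by +0.0000011°.
N–S: 0.0000049° × 111120 m/° = 0.544488 m.
East–west at this latitude: 0.0000011° × 111120 × cos 73.2517° ≈ 0.0000011 × 32021.2 = 0.0352234 m.
Distance: √(0.544488² + 0.0352234²) ≈ 0.545626 m.

0.55 meters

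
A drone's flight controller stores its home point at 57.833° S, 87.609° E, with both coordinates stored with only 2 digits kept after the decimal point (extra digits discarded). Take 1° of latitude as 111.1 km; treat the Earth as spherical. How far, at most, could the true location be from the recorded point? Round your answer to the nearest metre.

1259 metres

Truncating at 2 decimal places can drop up to a full unit in the last place, so each coordinate may be off by as much as 0.01°.
N–S: 0.01° × 111100 m/° = 1111 m.
E–W at 57.833°: 0.01° × 111100 × cos 57.833° = 0.01 × 111100 × 0.5324 ≈ 591.484 m.
Worst case both components are at the extreme and orthogonal: √(1111² + 591.484²) ≈ 1258.64 m.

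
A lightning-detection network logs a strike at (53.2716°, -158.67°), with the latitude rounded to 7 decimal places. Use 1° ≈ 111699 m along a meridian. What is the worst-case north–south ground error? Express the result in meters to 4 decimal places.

0.0056 meters

Rounding to 7 decimal places leaves the latitude within ±5e-08° of the true value.
So the N–S error is at most 5e-08 × 111699 = 0.00558495 m.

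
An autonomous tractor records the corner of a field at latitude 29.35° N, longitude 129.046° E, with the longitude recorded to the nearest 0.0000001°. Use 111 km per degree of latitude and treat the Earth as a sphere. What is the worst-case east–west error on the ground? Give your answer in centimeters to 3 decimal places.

Rounding to 7 decimal places leaves the longitude within ±5e-08° of the true value.
At latitude 29.35° a degree of longitude spans 111000 m × cos 29.35° = 111000 × 0.8716 ≈ 96752.2 m.
Maximum E–W displacement: 5e-08 × 96752.2 = 0.00483761 m.
That is 0.00483761 m = 0.48376 cm.

0.484 centimeters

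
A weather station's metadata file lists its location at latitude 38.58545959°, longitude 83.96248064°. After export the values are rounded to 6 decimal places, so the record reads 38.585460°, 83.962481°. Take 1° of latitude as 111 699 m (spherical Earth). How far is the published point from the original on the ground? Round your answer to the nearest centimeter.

The latitude changed by -0.00000041° and the longitude by -0.00000036°.
North–south shift: -0.00000041 × 111699 = -0.0457966 m.
East–west at this latitude: -0.00000036° × 111699 × cos 38.5855° ≈ -0.00000036 × 87312.7 = -0.0314326 m.
Combined displacement = (0.0457966² + 0.0314326²)^½ ≈ 0.0555458 m.
That is 0.0555458 m = 5.5546 cm.

6 centimeters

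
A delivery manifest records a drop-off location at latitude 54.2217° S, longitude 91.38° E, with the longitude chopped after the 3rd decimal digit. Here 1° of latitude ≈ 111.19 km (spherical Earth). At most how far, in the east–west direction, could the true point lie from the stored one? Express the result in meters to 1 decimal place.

Truncating at 3 decimal places can drop up to a full unit in the last place, so the longitude may be off by as much as 0.001°.
Parallels shrink by cos φ, so at 54.2217° a degree of longitude is 111190 × 0.5847 ≈ 65007.3 m.
Maximum E–W displacement: 0.001 × 65007.3 = 65.0073 m.

65.0 meters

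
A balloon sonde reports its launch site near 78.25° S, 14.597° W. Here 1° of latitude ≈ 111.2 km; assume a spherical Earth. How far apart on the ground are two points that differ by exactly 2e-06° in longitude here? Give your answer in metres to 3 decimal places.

0.045 metres

At 78.25° a degree of longitude is 111200 × cos 78.25° ≈ 22645 m, so 2e-06° corresponds to 0.0452899 m.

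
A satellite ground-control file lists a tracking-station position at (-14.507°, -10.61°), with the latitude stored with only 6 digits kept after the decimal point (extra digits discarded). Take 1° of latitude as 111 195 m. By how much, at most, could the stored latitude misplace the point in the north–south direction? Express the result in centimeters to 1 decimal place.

Truncating at 6 decimal places can drop up to a full unit in the last place, so the latitude may be off by as much as 1e-06°.
Along the meridian that is 1e-06° × 111195 m/° = 0.111195 m.
That is 0.111195 m = 11.119 cm.

11.1 centimeters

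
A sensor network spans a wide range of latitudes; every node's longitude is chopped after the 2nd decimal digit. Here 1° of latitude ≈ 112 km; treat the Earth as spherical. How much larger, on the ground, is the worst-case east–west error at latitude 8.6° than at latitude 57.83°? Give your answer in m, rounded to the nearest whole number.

Truncating at 2 decimal places can drop up to a full unit in the last place, so the longitude may be off by as much as 0.01°.
Error at 8.6° = 0.01° × 112000 × cos 8.6° ≈ 1120 × 0.9888 = 1107.4 m.
At 57.83°: 0.01° × 112000 × cos 57.83° = 0.01 × 112000 × 0.5324 ≈ 596.33 m.
Difference: 1107.4 − 596.33 = 511.08 m.

511 m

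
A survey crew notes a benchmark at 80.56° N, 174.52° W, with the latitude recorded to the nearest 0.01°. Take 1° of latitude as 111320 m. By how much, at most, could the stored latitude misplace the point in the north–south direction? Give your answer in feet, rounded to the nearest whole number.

1826 feet

Rounding to 2 decimal places leaves the latitude within ±0.005° of the true value.
So the N–S error is at most 0.005 × 111320 = 556.6 m.
Converting: 556.6 m × 3.2808 ft/m ≈ 1826.1 ft.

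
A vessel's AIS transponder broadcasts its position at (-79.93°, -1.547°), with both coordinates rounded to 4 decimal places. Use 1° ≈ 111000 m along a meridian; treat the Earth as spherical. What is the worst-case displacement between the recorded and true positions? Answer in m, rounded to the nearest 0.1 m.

Rounding to 4 decimal places leaves each coordinate within ±5e-05° of the true value.
Latitude error → 5e-05 × 111000 = 5.55 m along the meridian.
E–W at 79.93°: 5e-05° × 111000 × cos 79.93° = 5e-05 × 111000 × 0.1749 ≈ 0.970424 m.
Worst case both components are at the extreme and orthogonal: √(5.55² + 0.970424²) ≈ 5.6342 m.

5.6 m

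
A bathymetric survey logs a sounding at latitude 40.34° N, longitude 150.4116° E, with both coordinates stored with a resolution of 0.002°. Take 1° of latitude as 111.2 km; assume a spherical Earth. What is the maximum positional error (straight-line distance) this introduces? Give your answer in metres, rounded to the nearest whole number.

With a 0.002° grid the true value lies within half a step, ±0.002°/2 = ±0.001°, of the stored one.
N–S: 0.001° × 111200 m/° = 111.2 m.
East–west component at 40.34°: 0.001° × 111200 × cos 40.34° ≈ 0.001 × 84758.5 ≈ 84.7585 m.
The two errors are perpendicular, so the maximum displacement is √(111.2² + 84.7585²) ≈ 139.819 m.

140 metres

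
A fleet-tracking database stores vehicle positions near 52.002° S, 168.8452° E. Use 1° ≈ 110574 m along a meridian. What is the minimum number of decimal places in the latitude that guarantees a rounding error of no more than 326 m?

One degree of latitude covers 110574 m.
N decimal places → at most half a unit in the last place, 0.5 × 10⁻ᴺ° = 110574/2 × 10⁻ᴺ m.
Need 0.5 × 110574 × 10⁻ᴺ ≤ 326 → 10⁻ᴺ ≤ 5.897e-03, so N ≥ 2.23.
N = 2 would give 553 m (too coarse); N = 3 gives 55.3 m ≤ 326 m.

3 decimal places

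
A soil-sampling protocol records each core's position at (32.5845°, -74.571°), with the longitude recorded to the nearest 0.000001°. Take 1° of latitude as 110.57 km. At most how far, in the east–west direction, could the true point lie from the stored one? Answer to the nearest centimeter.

5 centimeters

Rounding to 6 decimal places leaves the longitude within ±5e-07° of the true value.
One degree of longitude at 32.5845° is 110570 × cos 32.5845° ≈ 110570 × 0.8426 = 93166.1 m.
East–west error: 5e-07° × 93166.1 m/° ≈ 0.046583 m.
That is 0.046583 m = 4.6583 cm.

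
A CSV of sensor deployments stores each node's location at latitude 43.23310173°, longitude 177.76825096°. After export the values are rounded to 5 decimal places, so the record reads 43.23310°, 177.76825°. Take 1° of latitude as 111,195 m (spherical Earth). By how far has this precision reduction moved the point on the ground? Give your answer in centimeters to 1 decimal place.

Δlat = 43.23310173 − 43.23310 = +0.00000173°; Δlon = 177.76825096 − 177.76825 = +0.00000096°.
N–S: 0.00000173° × 111195 m/° = 0.192367 m.
East–west at this latitude: 0.00000096° × 111195 × cos 43.2331° ≈ 0.00000096 × 81013.7 = 0.0777731 m.
Hypotenuse of the two orthogonal shifts: √(0.192367² + 0.0777731²) = 0.207494 m.
That is 0.207494 m = 20.749 cm.

20.7 centimeters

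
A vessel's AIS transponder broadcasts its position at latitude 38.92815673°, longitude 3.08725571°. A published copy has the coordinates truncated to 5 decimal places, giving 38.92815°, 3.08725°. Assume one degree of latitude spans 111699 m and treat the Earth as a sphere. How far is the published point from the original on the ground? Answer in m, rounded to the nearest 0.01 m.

0.90 m

The latitude changed by +0.00000673° and the longitude by +0.00000571°.
North–south shift: 0.00000673 × 111699 = 0.751734 m.
E–W at 38.9282°: 0.00000571° × 111699 × cos 38.9282° = 0.00000571 × 111699 × 0.7779 ≈ 0.496168 m.
Combined displacement = (0.751734² + 0.496168²)^½ ≈ 0.900715 m.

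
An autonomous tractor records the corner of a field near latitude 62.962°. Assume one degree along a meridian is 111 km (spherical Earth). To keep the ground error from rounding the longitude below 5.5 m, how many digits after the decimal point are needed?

At 62.962° one degree of longitude covers 111000 × cos 62.962° ≈ 111000 × 0.4546 ≈ 50458.5 m.
With N decimal places the half-ulp bound is 0.5·10⁻ᴺ°, or 0.5·10⁻ᴺ × 50458.5 m on the ground.
Setting 25229.3 × 10⁻ᴺ ≤ 5.5 gives 10ᴺ ≥ 4587, i.e. N ≥ 3.66.
At 3 places the error can reach 25.2 m, but 4 places keeps it to 2.52 m.

4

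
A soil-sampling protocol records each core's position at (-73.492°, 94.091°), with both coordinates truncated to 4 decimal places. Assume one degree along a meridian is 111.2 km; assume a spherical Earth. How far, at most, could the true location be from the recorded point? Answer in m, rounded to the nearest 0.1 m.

Truncating at 4 decimal places can drop up to a full unit in the last place, so each coordinate may be off by as much as 0.0001°.
Latitude error → 0.0001 × 111200 = 11.12 m along the meridian.
East–west component at 73.492°: 0.0001° × 111200 × cos 73.492° ≈ 0.0001 × 31597.4 ≈ 3.15974 m.
Combining orthogonally: (11.12² + 3.15974²)^½ ≈ 11.5602 m.

11.6 m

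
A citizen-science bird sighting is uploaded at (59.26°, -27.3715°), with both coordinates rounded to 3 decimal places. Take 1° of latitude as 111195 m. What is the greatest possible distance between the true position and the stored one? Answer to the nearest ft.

Rounding to 3 decimal places leaves each coordinate within ±0.0005° of the true value.
Latitude error → 0.0005 × 111195 = 55.5975 m along the meridian.
Longitude error → 0.0005 × 111195 × cos 59.26° = 0.0005 × 111195 × 0.5111 ≈ 28.4183 m.
Combining orthogonally: (55.5975² + 28.4183²)^½ ≈ 62.4394 m.
Converting: 62.4394 m × 3.2808 ft/m ≈ 204.85 ft.

205 ft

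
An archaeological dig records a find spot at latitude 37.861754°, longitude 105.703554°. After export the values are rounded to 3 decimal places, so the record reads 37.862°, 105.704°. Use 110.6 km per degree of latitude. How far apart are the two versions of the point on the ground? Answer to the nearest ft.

156 ft

Δlat = 37.861754 − 37.862 = -0.000246°; Δlon = 105.703554 − 105.704 = -0.000446°.
North–south shift: -0.000246 × 110600 = -27.2076 m.
E–W at 37.862°: -0.000446° × 110600 × cos 37.862° = -0.000446 × 110600 × 0.7895 ≈ -38.9437 m.
Combined displacement = (27.2076² + 38.9437²)^½ ≈ 47.5065 m.
In feet: 47.5065 m ÷ 0.3048 ≈ 155.86 ft.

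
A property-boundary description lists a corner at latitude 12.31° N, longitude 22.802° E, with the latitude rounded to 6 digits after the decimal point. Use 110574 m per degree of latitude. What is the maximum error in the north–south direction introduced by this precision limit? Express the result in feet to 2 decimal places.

0.18 feet

Rounding to 6 decimal places leaves the latitude within ±5e-07° of the true value.
So the N–S error is at most 5e-07 × 110574 = 0.055287 m.
In feet: 0.055287 m ÷ 0.3048 ≈ 0.18139 ft.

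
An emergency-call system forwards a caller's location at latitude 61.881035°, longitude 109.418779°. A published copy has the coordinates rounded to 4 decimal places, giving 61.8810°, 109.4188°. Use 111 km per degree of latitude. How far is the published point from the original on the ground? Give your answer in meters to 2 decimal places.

The latitude changed by +0.000035° and the longitude by -0.000021°.
North–south shift: 0.000035 × 111000 = 3.885 m.
E–W at 61.881°: -0.000021° × 111000 × cos 61.881° = -0.000021 × 111000 × 0.4713 ≈ -1.09861 m.
Distance: √(3.885² + 1.09861²) ≈ 4.03735 m.

4.04 meters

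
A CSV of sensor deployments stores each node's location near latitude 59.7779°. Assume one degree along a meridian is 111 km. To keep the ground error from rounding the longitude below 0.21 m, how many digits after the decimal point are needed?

At 59.7779° one degree of longitude covers 111000 × cos 59.7779° ≈ 111000 × 0.5034 ≈ 55872.2 m.
Rounding to N decimal places gives at most 0.5 × 10⁻ᴺ degrees of error, i.e. 0.5 × 10⁻ᴺ × 55872.2 m.
Setting 27936.1 × 10⁻ᴺ ≤ 0.21 gives 10ᴺ ≥ 1.33e+05, i.e. N ≥ 5.12.
At 5 places the error can reach 0.279 m, but 6 places keeps it to 0.0279 m.

6 decimal places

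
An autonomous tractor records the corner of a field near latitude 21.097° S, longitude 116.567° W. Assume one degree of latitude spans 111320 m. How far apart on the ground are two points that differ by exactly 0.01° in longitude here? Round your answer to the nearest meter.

One degree of longitude here spans 111320 × cos 21.097° = 111320 × 0.9330 ≈ 103858 m; 0.01° of that is 1038.58 m.

1039 meters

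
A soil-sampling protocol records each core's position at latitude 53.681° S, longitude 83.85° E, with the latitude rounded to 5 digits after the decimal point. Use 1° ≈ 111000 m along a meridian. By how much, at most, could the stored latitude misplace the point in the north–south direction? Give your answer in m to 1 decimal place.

0.6 m

Rounding to 5 decimal places leaves the latitude within ±5e-06° of the true value.
Along the meridian that is 5e-06° × 111000 m/° = 0.555 m.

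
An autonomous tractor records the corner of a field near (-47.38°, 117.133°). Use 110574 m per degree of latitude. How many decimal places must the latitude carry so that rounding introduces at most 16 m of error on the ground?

4 decimal places

One degree of latitude covers 110574 m.
Rounding to N decimal places gives at most 0.5 × 10⁻ᴺ degrees of error, i.e. 0.5 × 10⁻ᴺ × 110574 m.
Need 0.5 × 110574 × 10⁻ᴺ ≤ 16 → 10⁻ᴺ ≤ 2.894e-04, so N ≥ 3.54.
At 3 places the error can reach 55.3 m, but 4 places keeps it to 5.53 m.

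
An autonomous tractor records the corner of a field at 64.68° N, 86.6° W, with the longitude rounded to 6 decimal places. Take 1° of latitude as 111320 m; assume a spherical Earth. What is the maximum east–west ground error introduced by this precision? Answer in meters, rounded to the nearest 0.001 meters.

0.024 meters

Rounding to 6 decimal places leaves the longitude within ±5e-07° of the true value.
Parallels shrink by cos φ, so at 64.68° a degree of longitude is 111320 × 0.4277 ≈ 47608.6 m.
East–west error: 5e-07° × 47608.6 m/° ≈ 0.0238043 m.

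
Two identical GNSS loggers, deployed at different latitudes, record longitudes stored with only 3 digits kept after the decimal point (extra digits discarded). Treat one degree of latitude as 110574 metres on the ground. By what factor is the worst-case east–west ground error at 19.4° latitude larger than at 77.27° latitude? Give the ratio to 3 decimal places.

4.280

Truncating at 3 decimal places can drop up to a full unit in the last place, so the longitude may be off by as much as 0.001°.
At 19.4°: 0.001° × 110574 × cos 19.4° = 0.001 × 110574 × 0.9432 ≈ 104.3 m.
Error at 77.27° = 0.001° × 110574 × cos 77.27° ≈ 110.57 × 0.2204 = 24.366 m.
Ratio: 104.3 / 24.366 = cos 19.4° / cos 77.27° ≈ 4.2804.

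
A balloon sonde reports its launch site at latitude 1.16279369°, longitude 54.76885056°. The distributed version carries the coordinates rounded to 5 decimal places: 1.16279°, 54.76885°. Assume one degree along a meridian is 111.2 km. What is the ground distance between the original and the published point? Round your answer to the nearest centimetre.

42 centimetres

The latitude changed by +0.00000369° and the longitude by +0.00000056°.
N–S: 0.00000369° × 111200 m/° = 0.410328 m.
E–W at 1.16279°: 0.00000056° × 111200 × cos 1.16279° = 0.00000056 × 111200 × 0.9998 ≈ 0.0622592 m.
Distance: √(0.410328² + 0.0622592²) ≈ 0.415024 m.
That is 0.415024 m = 41.502 cm.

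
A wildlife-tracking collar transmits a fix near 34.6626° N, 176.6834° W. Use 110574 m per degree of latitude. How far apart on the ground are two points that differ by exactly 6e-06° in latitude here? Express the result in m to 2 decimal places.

0.66 m

Along a meridian 6e-06° is 6e-06 × 110574 = 0.663444 m.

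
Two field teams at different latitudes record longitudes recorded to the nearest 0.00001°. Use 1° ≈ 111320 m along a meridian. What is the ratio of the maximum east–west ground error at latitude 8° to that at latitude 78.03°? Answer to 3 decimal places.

Rounding to 5 decimal places leaves the longitude within ±5e-06° of the true value.
Error at 8° = 5e-06° × 111320 × cos 8° ≈ 0.5566 × 0.9903 = 0.55118 m.
Error at 78.03° = 5e-06° × 111320 × cos 78.03° ≈ 0.5566 × 0.2074 = 0.11544 m.
The ratio reduces to cos 8° / cos 78.03° = 0.9903/0.2074 ≈ 4.7747.

4.775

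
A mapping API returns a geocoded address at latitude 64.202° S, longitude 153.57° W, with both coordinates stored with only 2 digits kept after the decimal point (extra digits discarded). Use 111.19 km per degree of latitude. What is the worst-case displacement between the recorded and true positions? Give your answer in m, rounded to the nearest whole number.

1213 m

Truncating at 2 decimal places can drop up to a full unit in the last place, so each coordinate may be off by as much as 0.01°.
North–south component: 0.01° × 111190 = 1111.9 m.
E–W at 64.202°: 0.01° × 111190 × cos 64.202° = 0.01 × 111190 × 0.4352 ≈ 483.899 m.
The two errors are perpendicular, so the maximum displacement is √(1111.9² + 483.899²) ≈ 1212.63 m.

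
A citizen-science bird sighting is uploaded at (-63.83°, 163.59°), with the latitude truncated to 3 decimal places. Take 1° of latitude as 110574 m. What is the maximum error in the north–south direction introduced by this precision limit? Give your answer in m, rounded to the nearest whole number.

Truncating at 3 decimal places can drop up to a full unit in the last place, so the latitude may be off by as much as 0.001°.
North–south distance: 0.001° × 110574 m/° = 110.574 m.

111 m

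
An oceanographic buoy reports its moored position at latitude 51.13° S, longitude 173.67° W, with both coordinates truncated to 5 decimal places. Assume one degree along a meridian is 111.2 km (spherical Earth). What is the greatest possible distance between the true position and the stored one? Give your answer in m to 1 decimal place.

1.3 m

Truncating at 5 decimal places can drop up to a full unit in the last place, so each coordinate may be off by as much as 1e-05°.
N–S: 1e-05° × 111200 m/° = 1.112 m.
East–west component at 51.13°: 1e-05° × 111200 × cos 51.13° ≈ 1e-05 × 69784.2 ≈ 0.697842 m.
The two errors are perpendicular, so the maximum displacement is √(1.112² + 0.697842²) ≈ 1.31283 m.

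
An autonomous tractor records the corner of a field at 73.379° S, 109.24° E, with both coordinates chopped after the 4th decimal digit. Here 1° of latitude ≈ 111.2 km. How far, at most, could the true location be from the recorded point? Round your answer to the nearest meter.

12 meters

Truncating at 4 decimal places can drop up to a full unit in the last place, so each coordinate may be off by as much as 0.0001°.
N–S: 0.0001° × 111200 m/° = 11.12 m.
E–W at 73.379°: 0.0001° × 111200 × cos 73.379° = 0.0001 × 111200 × 0.2860 ≈ 3.18076 m.
The two errors are perpendicular, so the maximum displacement is √(11.12² + 3.18076²) ≈ 11.566 m.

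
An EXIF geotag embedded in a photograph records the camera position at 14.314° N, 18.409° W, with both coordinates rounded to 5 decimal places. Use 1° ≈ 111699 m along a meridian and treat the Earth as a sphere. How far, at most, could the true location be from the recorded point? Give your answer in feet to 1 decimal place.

Rounding to 5 decimal places leaves each coordinate within ±5e-06° of the true value.
North–south component: 5e-06° × 111699 = 0.558495 m.
Longitude error → 5e-06 × 111699 × cos 14.314° = 5e-06 × 111699 × 0.9690 ≈ 0.541157 m.
The two errors are perpendicular, so the maximum displacement is √(0.558495² + 0.541157²) ≈ 0.777668 m.
In feet: 0.777668 m ÷ 0.3048 ≈ 2.5514 ft.

2.6 feet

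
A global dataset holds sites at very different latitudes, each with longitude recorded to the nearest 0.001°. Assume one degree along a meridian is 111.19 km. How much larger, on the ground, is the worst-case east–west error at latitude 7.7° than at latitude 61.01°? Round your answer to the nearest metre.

28 metres

Rounding to 3 decimal places leaves the longitude within ±0.0005° of the true value.
Error at 7.7° = 0.0005° × 111190 × cos 7.7° ≈ 55.595 × 0.9910 = 55.094 m.
Error at 61.01° = 0.0005° × 111190 × cos 61.01° ≈ 55.595 × 0.4847 = 26.945 m.
So the lower-latitude error exceeds the higher by 55.094 − 26.945 = 28.149 m.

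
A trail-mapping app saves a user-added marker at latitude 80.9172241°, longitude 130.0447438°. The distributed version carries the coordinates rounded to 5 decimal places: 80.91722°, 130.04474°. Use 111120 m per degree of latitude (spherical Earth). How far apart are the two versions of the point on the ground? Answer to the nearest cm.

46 cm

Δlat = 80.9172241 − 80.91722 = +0.0000041°; Δlon = 130.0447438 − 130.04474 = +0.0000038°.
N–S: 0.0000041° × 111120 m/° = 0.455592 m.
East–west at this latitude: 0.0000038° × 111120 × cos 80.9172° ≈ 0.0000038 × 17541.5 = 0.0666579 m.
Combined displacement = (0.455592² + 0.0666579²)^½ ≈ 0.460443 m.
That is 0.460443 m = 46.044 cm.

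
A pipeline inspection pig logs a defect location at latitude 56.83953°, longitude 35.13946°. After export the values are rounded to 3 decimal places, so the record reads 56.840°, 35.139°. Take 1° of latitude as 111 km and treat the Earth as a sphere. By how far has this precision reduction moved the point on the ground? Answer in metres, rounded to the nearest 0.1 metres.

59.2 metres

The latitude changed by -0.00047° and the longitude by +0.00046°.
North–south shift: -0.00047 × 111000 = -52.17 m.
East–west at this latitude: 0.00046° × 111000 × cos 56.84° ≈ 0.00046 × 60714.7 = 27.9287 m.
Distance: √(52.17² + 27.9287²) ≈ 59.1754 m.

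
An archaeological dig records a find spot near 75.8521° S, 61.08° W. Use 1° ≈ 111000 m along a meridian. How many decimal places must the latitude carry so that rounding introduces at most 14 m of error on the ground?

4 decimal places

One degree of latitude covers 111000 m.
Rounding to N decimal places gives at most 0.5 × 10⁻ᴺ degrees of error, i.e. 0.5 × 10⁻ᴺ × 111000 m.
Setting 55500 × 10⁻ᴺ ≤ 14 gives 10ᴺ ≥ 3964, i.e. N ≥ 3.60.
So 4 decimal places suffice (5.55 m); 3 would allow up to 55.5 m.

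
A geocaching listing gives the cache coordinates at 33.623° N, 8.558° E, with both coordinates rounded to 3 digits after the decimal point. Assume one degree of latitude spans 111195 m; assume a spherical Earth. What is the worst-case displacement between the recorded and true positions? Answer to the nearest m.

72 m

Rounding to 3 decimal places leaves each coordinate within ±0.0005° of the true value.
Latitude error → 0.0005 × 111195 = 55.5975 m along the meridian.
East–west component at 33.623°: 0.0005° × 111195 × cos 33.623° ≈ 0.0005 × 92592 ≈ 46.296 m.
Combining orthogonally: (55.5975² + 46.296²)^½ ≈ 72.3492 m.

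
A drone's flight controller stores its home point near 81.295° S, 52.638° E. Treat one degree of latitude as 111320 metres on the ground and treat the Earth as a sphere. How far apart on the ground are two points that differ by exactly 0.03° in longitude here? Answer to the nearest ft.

At 81.295° a degree of longitude is 111320 × cos 81.295° ≈ 16848 m, so 0.03° corresponds to 505.439 m.
Converting: 505.439 m × 3.2808 ft/m ≈ 1658.3 ft.

1658 ft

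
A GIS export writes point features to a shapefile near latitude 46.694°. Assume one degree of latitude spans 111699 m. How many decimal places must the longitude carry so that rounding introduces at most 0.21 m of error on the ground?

6

At 46.694° one degree of longitude covers 111699 × cos 46.694° ≈ 111699 × 0.6859 ≈ 76613.7 m.
N decimal places → at most half a unit in the last place, 0.5 × 10⁻ᴺ° = 76613.7/2 × 10⁻ᴺ m.
Setting 38306.9 × 10⁻ᴺ ≤ 0.21 gives 10ᴺ ≥ 1.824e+05, i.e. N ≥ 5.26.
N = 5 would give 0.383 m (too coarse); N = 6 gives 0.0383 m ≤ 0.21 m.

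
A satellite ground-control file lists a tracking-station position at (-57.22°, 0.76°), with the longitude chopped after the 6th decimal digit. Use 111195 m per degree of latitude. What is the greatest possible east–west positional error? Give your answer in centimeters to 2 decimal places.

6.02 centimeters

Truncating at 6 decimal places can drop up to a full unit in the last place, so the longitude may be off by as much as 1e-06°.
Parallels shrink by cos φ, so at 57.22° a degree of longitude is 111195 × 0.5414 ≈ 60202.6 m.
So at most 1e-06° × 60202.6 ≈ 0.0602026 m east–west.
That is 0.0602026 m = 6.0203 cm.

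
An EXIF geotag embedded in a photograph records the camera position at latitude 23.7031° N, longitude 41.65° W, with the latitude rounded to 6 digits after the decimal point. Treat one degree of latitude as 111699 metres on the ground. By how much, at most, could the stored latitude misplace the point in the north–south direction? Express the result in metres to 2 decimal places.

0.06 metres

Rounding to 6 decimal places leaves the latitude within ±5e-07° of the true value.
So the N–S error is at most 5e-07 × 111699 = 0.0558495 m.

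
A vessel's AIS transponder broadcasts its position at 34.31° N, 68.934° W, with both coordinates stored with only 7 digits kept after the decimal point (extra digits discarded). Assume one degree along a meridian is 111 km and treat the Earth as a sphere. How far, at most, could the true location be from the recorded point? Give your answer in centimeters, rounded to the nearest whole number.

1 centimeters

Truncating at 7 decimal places can drop up to a full unit in the last place, so each coordinate may be off by as much as 1e-07°.
North–south component: 1e-07° × 111000 = 0.0111 m.
East–west component at 34.31°: 1e-07° × 111000 × cos 34.31° ≈ 1e-07 × 91686 ≈ 0.0091686 m.
Combining orthogonally: (0.0111² + 0.0091686²)^½ ≈ 0.014397 m.
That is 0.014397 m = 1.4397 cm.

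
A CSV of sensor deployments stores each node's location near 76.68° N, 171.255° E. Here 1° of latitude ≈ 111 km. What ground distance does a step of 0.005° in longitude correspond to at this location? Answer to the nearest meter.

At 76.68° a degree of longitude is 111000 × cos 76.68° ≈ 25573.2 m, so 0.005° corresponds to 127.866 m.

128 meters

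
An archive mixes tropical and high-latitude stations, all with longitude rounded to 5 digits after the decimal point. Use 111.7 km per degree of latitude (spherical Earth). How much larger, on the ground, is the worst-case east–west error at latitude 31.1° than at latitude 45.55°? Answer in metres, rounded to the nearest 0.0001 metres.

Rounding to 5 decimal places leaves the longitude within ±5e-06° of the true value.
At 31.1°: 5e-06° × 111700 × cos 31.1° = 5e-06 × 111700 × 0.8563 ≈ 0.47823 m.
At 45.55°: 5e-06° × 111700 × cos 45.55° = 5e-06 × 111700 × 0.7003 ≈ 0.39111 m.
So the lower-latitude error exceeds the higher by 0.47823 − 0.39111 = 0.087115 m.

0.0871 metres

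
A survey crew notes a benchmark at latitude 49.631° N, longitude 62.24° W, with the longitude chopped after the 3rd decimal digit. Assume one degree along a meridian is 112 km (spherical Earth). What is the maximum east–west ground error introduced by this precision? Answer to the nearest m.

73 m

Truncating at 3 decimal places can drop up to a full unit in the last place, so the longitude may be off by as much as 0.001°.
At latitude 49.631° a degree of longitude spans 112000 m × cos 49.631° = 112000 × 0.6477 ≈ 72543.3 m.
East–west error: 0.001° × 72543.3 m/° ≈ 72.5433 m.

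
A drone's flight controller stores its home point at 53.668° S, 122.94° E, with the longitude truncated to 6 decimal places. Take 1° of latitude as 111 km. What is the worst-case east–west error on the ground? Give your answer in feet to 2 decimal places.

0.22 feet

Truncating at 6 decimal places can drop up to a full unit in the last place, so the longitude may be off by as much as 1e-06°.
One degree of longitude at 53.668° is 111000 × cos 53.668° ≈ 111000 × 0.5925 = 65763.4 m.
East–west error: 1e-06° × 65763.4 m/° ≈ 0.0657634 m.
Converting: 0.0657634 m × 3.2808 ft/m ≈ 0.21576 ft.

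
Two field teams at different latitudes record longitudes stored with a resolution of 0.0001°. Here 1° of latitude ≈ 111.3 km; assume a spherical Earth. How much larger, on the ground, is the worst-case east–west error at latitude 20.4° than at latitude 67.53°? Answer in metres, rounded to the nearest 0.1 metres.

With a 0.0001° grid the true value lies within half a step, ±0.0001°/2 = ±5e-05°, of the stored one.
At 20.4°: 5e-05° × 111300 × cos 20.4° = 5e-05 × 111300 × 0.9373 ≈ 5.216 m.
At 67.53°: 5e-05° × 111300 × cos 67.53° = 5e-05 × 111300 × 0.3822 ≈ 2.1269 m.
Difference: 5.216 − 2.1269 = 3.089 m.

3.1 metres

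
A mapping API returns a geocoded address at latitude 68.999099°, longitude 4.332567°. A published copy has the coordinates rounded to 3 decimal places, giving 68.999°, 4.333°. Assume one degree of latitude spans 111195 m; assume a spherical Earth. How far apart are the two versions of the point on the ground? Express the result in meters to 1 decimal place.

Δlat = 68.999099 − 68.999 = +0.000099°; Δlon = 4.332567 − 4.333 = -0.000433°.
N–S: 0.000099° × 111195 m/° = 11.0083 m.
East–west at this latitude: -0.000433° × 111195 × cos 68.999° ≈ -0.000433 × 39850.5 = -17.2553 m.
Distance: √(11.0083² + 17.2553²) ≈ 20.4677 m.

20.5 meters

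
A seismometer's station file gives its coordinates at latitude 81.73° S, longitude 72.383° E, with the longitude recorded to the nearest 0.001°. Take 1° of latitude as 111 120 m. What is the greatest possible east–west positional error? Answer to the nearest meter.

8 meters

Rounding to 3 decimal places leaves the longitude within ±0.0005° of the true value.
One degree of longitude at 81.73° is 111120 × cos 81.73° ≈ 111120 × 0.1438 = 15983.3 m.
Maximum E–W displacement: 0.0005 × 15983.3 = 7.99164 m.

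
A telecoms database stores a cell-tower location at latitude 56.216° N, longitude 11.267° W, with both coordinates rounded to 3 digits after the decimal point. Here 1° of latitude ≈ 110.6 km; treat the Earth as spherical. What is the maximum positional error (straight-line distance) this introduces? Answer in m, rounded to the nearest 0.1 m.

Rounding to 3 decimal places leaves each coordinate within ±0.0005° of the true value.
N–S: 0.0005° × 110600 m/° = 55.3 m.
Longitude error → 0.0005 × 110600 × cos 56.216° = 0.0005 × 110600 × 0.5561 ≈ 30.7503 m.
The two errors are perpendicular, so the maximum displacement is √(55.3² + 30.7503²) ≈ 63.2746 m.

63.3 m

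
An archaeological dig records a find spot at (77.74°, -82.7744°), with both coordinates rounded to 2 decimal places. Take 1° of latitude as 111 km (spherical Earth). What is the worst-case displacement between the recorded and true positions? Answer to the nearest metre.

Rounding to 2 decimal places leaves each coordinate within ±0.005° of the true value.
North–south component: 0.005° × 111000 = 555 m.
East–west component at 77.74°: 0.005° × 111000 × cos 77.74° ≈ 0.005 × 23570.7 ≈ 117.853 m.
Combining orthogonally: (555² + 117.853²)^½ ≈ 567.375 m.

567 metres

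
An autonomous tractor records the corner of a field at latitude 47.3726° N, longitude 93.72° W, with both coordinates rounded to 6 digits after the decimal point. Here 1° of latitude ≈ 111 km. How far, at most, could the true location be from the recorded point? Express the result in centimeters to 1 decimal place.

Rounding to 6 decimal places leaves each coordinate within ±5e-07° of the true value.
North–south component: 5e-07° × 111000 = 0.0555 m.
E–W at 47.3726°: 5e-07° × 111000 × cos 47.3726° = 5e-07 × 111000 × 0.6772 ≈ 0.0375861 m.
Combining orthogonally: (0.0555² + 0.0375861²)^½ ≈ 0.0670296 m.
That is 0.0670296 m = 6.703 cm.

6.7 centimeters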